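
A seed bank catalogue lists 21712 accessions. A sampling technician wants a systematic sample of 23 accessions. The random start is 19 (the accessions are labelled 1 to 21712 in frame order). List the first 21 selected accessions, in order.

k = N/n = 21712/23 = 944
accession 1: 19
accession 2: 19 + 944 = 963
accession 3: 963 + 944 = 1907
accession 4: 1907 + 944 = 2851
accession 5: 2851 + 944 = 3795
accession 6: 3795 + 944 = 4739
accession 7: 4739 + 944 = 5683
accession 8: 5683 + 944 = 6627
accession 9: 6627 + 944 = 7571
accession 10: 7571 + 944 = 8515
accession 11: 8515 + 944 = 9459
accession 12: 9459 + 944 = 10403
accession 13: 10403 + 944 = 11347
accession 14: 11347 + 944 = 12291
accession 15: 12291 + 944 = 13235
accession 16: 13235 + 944 = 14179
accession 17: 14179 + 944 = 15123
accession 18: 15123 + 944 = 16067
accession 19: 16067 + 944 = 17011
accession 20: 17011 + 944 = 17955
accession 21: 17955 + 944 = 18899

19, 963, 1907, 2851, 3795, 4739, 5683, 6627, 7571, 8515, 9459, 10403, 11347, 12291, 13235, 14179, 15123, 16067, 17011, 17955, 18899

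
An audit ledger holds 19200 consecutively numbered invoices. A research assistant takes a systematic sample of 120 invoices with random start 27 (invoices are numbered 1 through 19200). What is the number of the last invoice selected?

19067

k = 19200/120 = 160
120th selection = r + (120−1)·k = 27 + 119×160 = 27 + 19040 = 19067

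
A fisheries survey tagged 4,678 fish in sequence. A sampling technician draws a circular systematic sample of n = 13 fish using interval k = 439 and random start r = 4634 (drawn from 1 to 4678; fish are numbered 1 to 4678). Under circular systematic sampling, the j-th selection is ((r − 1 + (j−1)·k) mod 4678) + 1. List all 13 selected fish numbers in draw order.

Selection 1: 4634
Selection 2: 4634 + 439 = 5073 → 5073 − 4678 = 395
Selection 3: 395 + 439 = 834
Selection 4: 834 + 439 = 1273
Selection 5: 1273 + 439 = 1712
Selection 6: 1712 + 439 = 2151
Selection 7: 2151 + 439 = 2590
Selection 8: 2590 + 439 = 3029
Selection 9: 3029 + 439 = 3468
Selection 10: 3468 + 439 = 3907
Selection 11: 3907 + 439 = 4346
Selection 12: 4346 + 439 = 4785 → 4785 − 4678 = 107
Selection 13: 107 + 439 = 546

4634, 395, 834, 1273, 1712, 2151, 2590, 3029, 3468, 3907, 4346, 107, 546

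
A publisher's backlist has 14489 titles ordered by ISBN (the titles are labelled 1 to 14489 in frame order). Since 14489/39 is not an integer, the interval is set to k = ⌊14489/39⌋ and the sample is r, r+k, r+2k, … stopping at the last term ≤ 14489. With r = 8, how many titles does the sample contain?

40

k = ⌊14489/39⌋ = 371
Achieved size = ⌊(14489 − 8)/371⌋ + 1 = ⌊14481/371⌋ + 1 = 39 + 1 = 40
(last selection: 8 + 39×371 = 14477 ≤ 14489; next would be 14848 > 14489)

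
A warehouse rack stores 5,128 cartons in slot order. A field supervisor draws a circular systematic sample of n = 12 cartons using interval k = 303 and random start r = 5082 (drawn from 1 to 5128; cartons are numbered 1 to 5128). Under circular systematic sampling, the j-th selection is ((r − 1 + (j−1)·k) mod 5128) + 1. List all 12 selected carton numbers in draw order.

5082, 257, 560, 863, 1166, 1469, 1772, 2075, 2378, 2681, 2984, 3287

Selection 1: 5082
Selection 2: 5082 + 303 = 5385 → 5385 − 5128 = 257
Selection 3: 257 + 303 = 560
Selection 4: 560 + 303 = 863
Selection 5: 863 + 303 = 1166
Selection 6: 1166 + 303 = 1469
Selection 7: 1469 + 303 = 1772
Selection 8: 1772 + 303 = 2075
Selection 9: 2075 + 303 = 2378
Selection 10: 2378 + 303 = 2681
Selection 11: 2681 + 303 = 2984
Selection 12: 2984 + 303 = 3287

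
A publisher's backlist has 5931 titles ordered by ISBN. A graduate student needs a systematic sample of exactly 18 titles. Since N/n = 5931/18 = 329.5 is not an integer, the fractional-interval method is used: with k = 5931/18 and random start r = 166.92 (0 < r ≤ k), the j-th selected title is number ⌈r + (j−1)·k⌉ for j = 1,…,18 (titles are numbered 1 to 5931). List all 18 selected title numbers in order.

j=1: r + 0k = 166.92 → ⌈·⌉ = 167
j=2: r + 1k = 496.42 → ⌈·⌉ = 497
j=3: r + 2k = 825.92 → ⌈·⌉ = 826
j=4: r + 3k = 1155.42 → ⌈·⌉ = 1156
j=5: r + 4k = 1484.92 → ⌈·⌉ = 1485
j=6: r + 5k = 1814.42 → ⌈·⌉ = 1815
j=7: r + 6k = 2143.92 → ⌈·⌉ = 2144
j=8: r + 7k = 2473.42 → ⌈·⌉ = 2474
j=9: r + 8k = 2802.92 → ⌈·⌉ = 2803
j=10: r + 9k = 3132.42 → ⌈·⌉ = 3133
j=11: r + 10k = 3461.92 → ⌈·⌉ = 3462
j=12: r + 11k = 3791.42 → ⌈·⌉ = 3792
j=13: r + 12k = 4120.92 → ⌈·⌉ = 4121
j=14: r + 13k = 4450.42 → ⌈·⌉ = 4451
j=15: r + 14k = 4779.92 → ⌈·⌉ = 4780
j=16: r + 15k = 5109.42 → ⌈·⌉ = 5110
j=17: r + 16k = 5438.92 → ⌈·⌉ = 5439
j=18: r + 17k = 5768.42 → ⌈·⌉ = 5769

167, 497, 826, 1156, 1485, 1815, 2144, 2474, 2803, 3133, 3462, 3792, 4121, 4451, 4780, 5110, 5439, 5769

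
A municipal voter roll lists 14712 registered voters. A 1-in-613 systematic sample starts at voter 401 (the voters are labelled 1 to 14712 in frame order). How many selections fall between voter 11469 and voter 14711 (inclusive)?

k = 613
First selection ≥ 11469: 401 + ⌈(11469−401)/613⌉·613 = 401 + 19×613 = 12048
Last selection ≤ 14711: 401 + ⌊(14711−401)/613⌋·613 = 401 + 23×613 = 14500
Count = 23 − 19 + 1 = 5

5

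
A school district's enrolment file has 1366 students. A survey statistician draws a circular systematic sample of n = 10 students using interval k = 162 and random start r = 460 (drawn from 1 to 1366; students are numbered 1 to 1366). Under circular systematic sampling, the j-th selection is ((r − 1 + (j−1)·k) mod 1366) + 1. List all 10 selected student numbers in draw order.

460, 622, 784, 946, 1108, 1270, 66, 228, 390, 552

Selection 1: 460
Selection 2: 460 + 162 = 622
Selection 3: 622 + 162 = 784
Selection 4: 784 + 162 = 946
Selection 5: 946 + 162 = 1108
Selection 6: 1108 + 162 = 1270
Selection 7: 1270 + 162 = 1432 → 1432 − 1366 = 66
Selection 8: 66 + 162 = 228
Selection 9: 228 + 162 = 390
Selection 10: 390 + 162 = 552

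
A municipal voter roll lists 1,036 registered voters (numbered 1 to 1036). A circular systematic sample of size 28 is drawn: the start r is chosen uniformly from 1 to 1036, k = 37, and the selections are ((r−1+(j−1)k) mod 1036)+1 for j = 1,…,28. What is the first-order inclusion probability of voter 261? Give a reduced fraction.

For each position j, as r ranges over 1…1036 the j-th selection hits every voter exactly once, so voter 261 is selected for exactly 28 of the 1036 starts.
Inclusion probability = 28/1036 = 1/37.

1/37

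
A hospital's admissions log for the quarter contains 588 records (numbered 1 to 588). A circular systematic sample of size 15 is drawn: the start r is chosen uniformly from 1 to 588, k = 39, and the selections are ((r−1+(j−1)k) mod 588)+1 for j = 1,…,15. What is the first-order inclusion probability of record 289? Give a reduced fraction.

For each position j, as r ranges over 1…588 the j-th selection hits every record exactly once, so record 289 is selected for exactly 15 of the 588 starts.
Inclusion probability = 15/588 = 5/196.

5/196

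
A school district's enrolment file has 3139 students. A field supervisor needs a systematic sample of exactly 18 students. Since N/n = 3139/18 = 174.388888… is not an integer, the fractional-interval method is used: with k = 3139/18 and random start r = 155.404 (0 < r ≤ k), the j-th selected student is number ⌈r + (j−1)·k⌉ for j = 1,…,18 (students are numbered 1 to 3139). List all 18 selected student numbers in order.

j=1: r + 0k = 155.404 → ⌈·⌉ = 156
j=2: r + 1k = 329.792888… → ⌈·⌉ = 330
j=3: r + 2k = 504.181777… → ⌈·⌉ = 505
j=4: r + 3k = 678.570666… → ⌈·⌉ = 679
j=5: r + 4k = 852.959555… → ⌈·⌉ = 853
j=6: r + 5k = 1027.348444… → ⌈·⌉ = 1028
j=7: r + 6k = 1201.737333… → ⌈·⌉ = 1202
j=8: r + 7k = 1376.126222… → ⌈·⌉ = 1377
j=9: r + 8k = 1550.515111… → ⌈·⌉ = 1551
j=10: r + 9k = 1724.904 → ⌈·⌉ = 1725
j=11: r + 10k = 1899.292888… → ⌈·⌉ = 1900
j=12: r + 11k = 2073.681777… → ⌈·⌉ = 2074
j=13: r + 12k = 2248.070666… → ⌈·⌉ = 2249
j=14: r + 13k = 2422.459555… → ⌈·⌉ = 2423
j=15: r + 14k = 2596.848444… → ⌈·⌉ = 2597
j=16: r + 15k = 2771.237333… → ⌈·⌉ = 2772
j=17: r + 16k = 2945.626222… → ⌈·⌉ = 2946
j=18: r + 17k = 3120.015111… → ⌈·⌉ = 3121

156, 330, 505, 679, 853, 1028, 1202, 1377, 1551, 1725, 1900, 2074, 2249, 2423, 2597, 2772, 2946, 3121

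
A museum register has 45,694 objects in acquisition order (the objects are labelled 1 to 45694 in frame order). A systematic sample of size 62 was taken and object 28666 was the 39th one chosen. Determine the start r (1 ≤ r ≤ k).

k = 45694/62 = 737
r = 28666 − (39−1)×737 = 28666 − 28006 = 660

660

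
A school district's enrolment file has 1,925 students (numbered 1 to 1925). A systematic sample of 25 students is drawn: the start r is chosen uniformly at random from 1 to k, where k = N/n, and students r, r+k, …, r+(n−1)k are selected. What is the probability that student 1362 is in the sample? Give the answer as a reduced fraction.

1/77

k = 1925/25 = 77.
Student 1362 is selected iff r ≡ 1362 (mod 77); exactly one such r in {1,…,77}.
Inclusion probability = 1/77.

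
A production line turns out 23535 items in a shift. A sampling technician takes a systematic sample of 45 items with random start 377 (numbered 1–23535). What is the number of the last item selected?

k = 23535/45 = 523
45th selection = r + (45−1)·k = 377 + 44×523 = 377 + 23012 = 23389

23389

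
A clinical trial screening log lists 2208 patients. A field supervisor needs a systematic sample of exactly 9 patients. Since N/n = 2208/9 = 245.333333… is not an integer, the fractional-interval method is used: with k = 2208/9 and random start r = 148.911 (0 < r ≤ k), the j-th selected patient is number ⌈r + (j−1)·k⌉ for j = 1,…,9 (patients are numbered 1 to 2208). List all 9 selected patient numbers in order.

j=1: r + 0k = 148.911 → ⌈·⌉ = 149
j=2: r + 1k = 394.244333… → ⌈·⌉ = 395
j=3: r + 2k = 639.577666… → ⌈·⌉ = 640
j=4: r + 3k = 884.911 → ⌈·⌉ = 885
j=5: r + 4k = 1130.244333… → ⌈·⌉ = 1131
j=6: r + 5k = 1375.577666… → ⌈·⌉ = 1376
j=7: r + 6k = 1620.911 → ⌈·⌉ = 1621
j=8: r + 7k = 1866.244333… → ⌈·⌉ = 1867
j=9: r + 8k = 2111.577666… → ⌈·⌉ = 2112

149, 395, 640, 885, 1131, 1376, 1621, 1867, 2112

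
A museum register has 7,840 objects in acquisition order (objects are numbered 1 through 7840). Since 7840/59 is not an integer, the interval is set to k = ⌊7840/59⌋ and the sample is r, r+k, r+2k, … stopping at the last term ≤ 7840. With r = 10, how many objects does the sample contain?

k = ⌊7840/59⌋ = 132
Achieved size = ⌊(7840 − 10)/132⌋ + 1 = ⌊7830/132⌋ + 1 = 59 + 1 = 60
(last selection: 10 + 59×132 = 7798 ≤ 7840; next would be 7930 > 7840)

60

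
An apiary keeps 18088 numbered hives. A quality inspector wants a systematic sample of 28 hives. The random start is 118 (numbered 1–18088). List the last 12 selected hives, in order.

10454, 11100, 11746, 12392, 13038, 13684, 14330, 14976, 15622, 16268, 16914, 17560

k = N/n = 18088/28 = 646
17th selection = 118 + 16×646 = 10454
18th: 10454 + 646 = 11100
19th: 11100 + 646 = 11746
20th: 11746 + 646 = 12392
21st: 12392 + 646 = 13038
22nd: 13038 + 646 = 13684
23rd: 13684 + 646 = 14330
24th: 14330 + 646 = 14976
25th: 14976 + 646 = 15622
26th: 15622 + 646 = 16268
27th: 16268 + 646 = 16914
28th: 16914 + 646 = 17560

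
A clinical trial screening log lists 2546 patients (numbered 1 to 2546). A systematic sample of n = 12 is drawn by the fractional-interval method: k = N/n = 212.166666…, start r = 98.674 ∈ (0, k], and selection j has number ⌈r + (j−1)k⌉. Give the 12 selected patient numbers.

j=1: r + 0k = 98.674 → ⌈·⌉ = 99
j=2: r + 1k = 310.840666… → ⌈·⌉ = 311
j=3: r + 2k = 523.007333… → ⌈·⌉ = 524
j=4: r + 3k = 735.174 → ⌈·⌉ = 736
j=5: r + 4k = 947.340666… → ⌈·⌉ = 948
j=6: r + 5k = 1159.507333… → ⌈·⌉ = 1160
j=7: r + 6k = 1371.674 → ⌈·⌉ = 1372
j=8: r + 7k = 1583.840666… → ⌈·⌉ = 1584
j=9: r + 8k = 1796.007333… → ⌈·⌉ = 1797
j=10: r + 9k = 2008.174 → ⌈·⌉ = 2009
j=11: r + 10k = 2220.340666… → ⌈·⌉ = 2221
j=12: r + 11k = 2432.507333… → ⌈·⌉ = 2433

99, 311, 524, 736, 948, 1160, 1372, 1584, 1797, 2009, 2221, 2433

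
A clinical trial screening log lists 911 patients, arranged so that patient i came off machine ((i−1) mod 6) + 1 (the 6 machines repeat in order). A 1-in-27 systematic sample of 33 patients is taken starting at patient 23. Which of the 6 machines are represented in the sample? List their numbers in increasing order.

2, 5

Consecutive selections differ by k = 27, so their machine numbers differ by 27 mod 6 = 3.
gcd(27, 6) = 3, so the sample visits 6/3 = 2 distinct residues mod 6.
Start 23 is machine 5; the machines hit are 2, 5.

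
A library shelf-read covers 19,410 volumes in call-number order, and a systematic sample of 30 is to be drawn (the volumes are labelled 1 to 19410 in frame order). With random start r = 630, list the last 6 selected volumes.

16158, 16805, 17452, 18099, 18746, 19393

k = N/n = 19410/30 = 647
25th selection = 630 + 24×647 = 16158
26th: 16158 + 647 = 16805
27th: 16805 + 647 = 17452
28th: 17452 + 647 = 18099
29th: 18099 + 647 = 18746
30th: 18746 + 647 = 19393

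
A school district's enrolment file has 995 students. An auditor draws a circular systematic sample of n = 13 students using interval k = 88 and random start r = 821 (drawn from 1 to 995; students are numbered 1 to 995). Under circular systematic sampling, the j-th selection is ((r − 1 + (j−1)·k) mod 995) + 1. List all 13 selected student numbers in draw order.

Selection 1: 821
Selection 2: 821 + 88 = 909
Selection 3: 909 + 88 = 997 → 997 − 995 = 2
Selection 4: 2 + 88 = 90
Selection 5: 90 + 88 = 178
Selection 6: 178 + 88 = 266
Selection 7: 266 + 88 = 354
Selection 8: 354 + 88 = 442
Selection 9: 442 + 88 = 530
Selection 10: 530 + 88 = 618
Selection 11: 618 + 88 = 706
Selection 12: 706 + 88 = 794
Selection 13: 794 + 88 = 882

821, 909, 2, 90, 178, 266, 354, 442, 530, 618, 706, 794, 882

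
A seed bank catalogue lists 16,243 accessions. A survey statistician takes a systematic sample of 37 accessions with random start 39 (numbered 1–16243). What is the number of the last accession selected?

15843

k = 16243/37 = 439
37th selection = r + (37−1)·k = 39 + 36×439 = 39 + 15804 = 15843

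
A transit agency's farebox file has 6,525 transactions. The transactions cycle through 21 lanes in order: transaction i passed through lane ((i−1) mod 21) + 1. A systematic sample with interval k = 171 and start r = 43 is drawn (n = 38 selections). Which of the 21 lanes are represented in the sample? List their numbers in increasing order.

Consecutive selections differ by k = 171, so their lane numbers differ by 171 mod 21 = 3.
gcd(171, 21) = 3, so the sample visits 21/3 = 7 distinct residues mod 21.
Start 43 is lane 1; the lanes hit are 1, 4, 7, 10, 13, 16, 19.

1, 4, 7, 10, 13, 16, 19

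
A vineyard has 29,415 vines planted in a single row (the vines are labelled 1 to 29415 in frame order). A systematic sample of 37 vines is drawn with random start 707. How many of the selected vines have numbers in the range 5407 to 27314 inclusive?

k = 29415/37 = 795
First selection ≥ 5407: 707 + ⌈(5407−707)/795⌉·795 = 707 + 6×795 = 5477
Last selection ≤ 27314: 707 + ⌊(27314−707)/795⌋·795 = 707 + 33×795 = 26942
Count = 33 − 6 + 1 = 28

28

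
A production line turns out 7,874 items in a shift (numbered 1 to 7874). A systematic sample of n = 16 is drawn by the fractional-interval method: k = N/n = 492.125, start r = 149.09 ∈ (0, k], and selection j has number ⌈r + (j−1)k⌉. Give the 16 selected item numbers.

j=1: r + 0k = 149.09 → ⌈·⌉ = 150
j=2: r + 1k = 641.215 → ⌈·⌉ = 642
j=3: r + 2k = 1133.34 → ⌈·⌉ = 1134
j=4: r + 3k = 1625.465 → ⌈·⌉ = 1626
j=5: r + 4k = 2117.59 → ⌈·⌉ = 2118
j=6: r + 5k = 2609.715 → ⌈·⌉ = 2610
j=7: r + 6k = 3101.84 → ⌈·⌉ = 3102
j=8: r + 7k = 3593.965 → ⌈·⌉ = 3594
j=9: r + 8k = 4086.09 → ⌈·⌉ = 4087
j=10: r + 9k = 4578.215 → ⌈·⌉ = 4579
j=11: r + 10k = 5070.34 → ⌈·⌉ = 5071
j=12: r + 11k = 5562.465 → ⌈·⌉ = 5563
j=13: r + 12k = 6054.59 → ⌈·⌉ = 6055
j=14: r + 13k = 6546.715 → ⌈·⌉ = 6547
j=15: r + 14k = 7038.84 → ⌈·⌉ = 7039
j=16: r + 15k = 7530.965 → ⌈·⌉ = 7531

150, 642, 1134, 1626, 2118, 2610, 3102, 3594, 4087, 4579, 5071, 5563, 6055, 6547, 7039, 7531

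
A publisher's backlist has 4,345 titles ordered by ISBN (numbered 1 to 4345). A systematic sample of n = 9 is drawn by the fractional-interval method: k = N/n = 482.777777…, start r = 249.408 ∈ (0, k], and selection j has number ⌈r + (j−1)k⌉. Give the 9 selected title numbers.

j=1: r + 0k = 249.408 → ⌈·⌉ = 250
j=2: r + 1k = 732.185777… → ⌈·⌉ = 733
j=3: r + 2k = 1214.963555… → ⌈·⌉ = 1215
j=4: r + 3k = 1697.741333… → ⌈·⌉ = 1698
j=5: r + 4k = 2180.519111… → ⌈·⌉ = 2181
j=6: r + 5k = 2663.296888… → ⌈·⌉ = 2664
j=7: r + 6k = 3146.074666… → ⌈·⌉ = 3147
j=8: r + 7k = 3628.852444… → ⌈·⌉ = 3629
j=9: r + 8k = 4111.630222… → ⌈·⌉ = 4112

250, 733, 1215, 1698, 2181, 2664, 3147, 3629, 4112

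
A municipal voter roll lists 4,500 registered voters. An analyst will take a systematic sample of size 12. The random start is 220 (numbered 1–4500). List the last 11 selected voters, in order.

595, 970, 1345, 1720, 2095, 2470, 2845, 3220, 3595, 3970, 4345

k = N/n = 4500/12 = 375
2nd selection = 220 + 1×375 = 595
3rd: 595 + 375 = 970
4th: 970 + 375 = 1345
5th: 1345 + 375 = 1720
6th: 1720 + 375 = 2095
7th: 2095 + 375 = 2470
8th: 2470 + 375 = 2845
9th: 2845 + 375 = 3220
10th: 3220 + 375 = 3595
11th: 3595 + 375 = 3970
12th: 3970 + 375 = 4345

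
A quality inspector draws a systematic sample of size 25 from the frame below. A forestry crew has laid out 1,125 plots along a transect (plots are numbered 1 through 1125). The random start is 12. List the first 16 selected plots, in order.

12, 57, 102, 147, 192, 237, 282, 327, 372, 417, 462, 507, 552, 597, 642, 687

k = N/n = 1125/25 = 45
plot 1: 12
plot 2: 12 + 45 = 57
plot 3: 57 + 45 = 102
plot 4: 102 + 45 = 147
plot 5: 147 + 45 = 192
plot 6: 192 + 45 = 237
plot 7: 237 + 45 = 282
plot 8: 282 + 45 = 327
plot 9: 327 + 45 = 372
plot 10: 372 + 45 = 417
plot 11: 417 + 45 = 462
plot 12: 462 + 45 = 507
plot 13: 507 + 45 = 552
plot 14: 552 + 45 = 597
plot 15: 597 + 45 = 642
plot 16: 642 + 45 = 687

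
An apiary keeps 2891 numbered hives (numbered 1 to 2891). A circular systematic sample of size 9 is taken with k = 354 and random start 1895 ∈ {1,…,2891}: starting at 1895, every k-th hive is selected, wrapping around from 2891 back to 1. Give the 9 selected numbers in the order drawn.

Selection 1: 1895
Selection 2: 1895 + 354 = 2249
Selection 3: 2249 + 354 = 2603
Selection 4: 2603 + 354 = 2957 → 2957 − 2891 = 66
Selection 5: 66 + 354 = 420
Selection 6: 420 + 354 = 774
Selection 7: 774 + 354 = 1128
Selection 8: 1128 + 354 = 1482
Selection 9: 1482 + 354 = 1836

1895, 2249, 2603, 66, 420, 774, 1128, 1482, 1836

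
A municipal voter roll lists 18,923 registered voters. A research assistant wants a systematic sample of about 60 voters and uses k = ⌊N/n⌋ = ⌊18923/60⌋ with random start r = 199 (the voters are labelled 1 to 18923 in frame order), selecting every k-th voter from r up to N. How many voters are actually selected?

k = ⌊18923/60⌋ = 315
Achieved size = ⌊(18923 − 199)/315⌋ + 1 = ⌊18724/315⌋ + 1 = 59 + 1 = 60
(last selection: 199 + 59×315 = 18784 ≤ 18923; next would be 19099 > 18923)

60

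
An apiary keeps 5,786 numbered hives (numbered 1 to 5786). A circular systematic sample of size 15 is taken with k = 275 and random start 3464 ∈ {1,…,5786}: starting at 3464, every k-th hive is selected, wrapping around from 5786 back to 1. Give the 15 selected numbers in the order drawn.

Selection 1: 3464
Selection 2: 3464 + 275 = 3739
Selection 3: 3739 + 275 = 4014
Selection 4: 4014 + 275 = 4289
Selection 5: 4289 + 275 = 4564
Selection 6: 4564 + 275 = 4839
Selection 7: 4839 + 275 = 5114
Selection 8: 5114 + 275 = 5389
Selection 9: 5389 + 275 = 5664
Selection 10: 5664 + 275 = 5939 → 5939 − 5786 = 153
Selection 11: 153 + 275 = 428
Selection 12: 428 + 275 = 703
Selection 13: 703 + 275 = 978
Selection 14: 978 + 275 = 1253
Selection 15: 1253 + 275 = 1528

3464, 3739, 4014, 4289, 4564, 4839, 5114, 5389, 5664, 153, 428, 703, 978, 1253, 1528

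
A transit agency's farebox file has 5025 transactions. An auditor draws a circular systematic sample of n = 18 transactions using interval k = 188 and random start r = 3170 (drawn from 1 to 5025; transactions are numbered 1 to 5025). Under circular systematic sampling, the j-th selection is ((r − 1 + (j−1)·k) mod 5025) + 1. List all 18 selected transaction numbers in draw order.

Selection 1: 3170
Selection 2: 3170 + 188 = 3358
Selection 3: 3358 + 188 = 3546
Selection 4: 3546 + 188 = 3734
Selection 5: 3734 + 188 = 3922
Selection 6: 3922 + 188 = 4110
Selection 7: 4110 + 188 = 4298
Selection 8: 4298 + 188 = 4486
Selection 9: 4486 + 188 = 4674
Selection 10: 4674 + 188 = 4862
Selection 11: 4862 + 188 = 5050 → 5050 − 5025 = 25
Selection 12: 25 + 188 = 213
Selection 13: 213 + 188 = 401
Selection 14: 401 + 188 = 589
Selection 15: 589 + 188 = 777
Selection 16: 777 + 188 = 965
Selection 17: 965 + 188 = 1153
Selection 18: 1153 + 188 = 1341

3170, 3358, 3546, 3734, 3922, 4110, 4298, 4486, 4674, 4862, 25, 213, 401, 589, 777, 965, 1153, 1341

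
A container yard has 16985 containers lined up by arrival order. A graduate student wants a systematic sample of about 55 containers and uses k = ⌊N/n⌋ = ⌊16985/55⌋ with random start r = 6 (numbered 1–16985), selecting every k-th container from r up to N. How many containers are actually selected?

k = ⌊16985/55⌋ = 308
Achieved size = ⌊(16985 − 6)/308⌋ + 1 = ⌊16979/308⌋ + 1 = 55 + 1 = 56
(last selection: 6 + 55×308 = 16946 ≤ 16985; next would be 17254 > 16985)

56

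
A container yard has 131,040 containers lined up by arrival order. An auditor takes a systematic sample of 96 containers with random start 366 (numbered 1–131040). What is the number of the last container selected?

k = 131040/96 = 1365
96th selection = r + (96−1)·k = 366 + 95×1365 = 366 + 129675 = 130041

130041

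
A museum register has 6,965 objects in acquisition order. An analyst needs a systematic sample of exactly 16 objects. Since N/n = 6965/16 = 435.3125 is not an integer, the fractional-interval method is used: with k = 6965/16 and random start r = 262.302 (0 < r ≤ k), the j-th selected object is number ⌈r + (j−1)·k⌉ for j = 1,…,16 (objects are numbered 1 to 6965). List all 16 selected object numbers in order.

263, 698, 1133, 1569, 2004, 2439, 2875, 3310, 3745, 4181, 4616, 5051, 5487, 5922, 6357, 6792

j=1: r + 0k = 262.302 → ⌈·⌉ = 263
j=2: r + 1k = 697.6145 → ⌈·⌉ = 698
j=3: r + 2k = 1132.927 → ⌈·⌉ = 1133
j=4: r + 3k = 1568.2395 → ⌈·⌉ = 1569
j=5: r + 4k = 2003.552 → ⌈·⌉ = 2004
j=6: r + 5k = 2438.8645 → ⌈·⌉ = 2439
j=7: r + 6k = 2874.177 → ⌈·⌉ = 2875
j=8: r + 7k = 3309.4895 → ⌈·⌉ = 3310
j=9: r + 8k = 3744.802 → ⌈·⌉ = 3745
j=10: r + 9k = 4180.1145 → ⌈·⌉ = 4181
j=11: r + 10k = 4615.427 → ⌈·⌉ = 4616
j=12: r + 11k = 5050.7395 → ⌈·⌉ = 5051
j=13: r + 12k = 5486.052 → ⌈·⌉ = 5487
j=14: r + 13k = 5921.3645 → ⌈·⌉ = 5922
j=15: r + 14k = 6356.677 → ⌈·⌉ = 6357
j=16: r + 15k = 6791.9895 → ⌈·⌉ = 6792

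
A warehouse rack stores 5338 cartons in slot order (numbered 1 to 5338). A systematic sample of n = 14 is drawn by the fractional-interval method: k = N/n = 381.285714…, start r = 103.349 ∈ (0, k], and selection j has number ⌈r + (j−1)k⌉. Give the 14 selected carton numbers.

j=1: r + 0k = 103.349 → ⌈·⌉ = 104
j=2: r + 1k = 484.634714… → ⌈·⌉ = 485
j=3: r + 2k = 865.920428… → ⌈·⌉ = 866
j=4: r + 3k = 1247.206142… → ⌈·⌉ = 1248
j=5: r + 4k = 1628.491857… → ⌈·⌉ = 1629
j=6: r + 5k = 2009.777571… → ⌈·⌉ = 2010
j=7: r + 6k = 2391.063285… → ⌈·⌉ = 2392
j=8: r + 7k = 2772.349 → ⌈·⌉ = 2773
j=9: r + 8k = 3153.634714… → ⌈·⌉ = 3154
j=10: r + 9k = 3534.920428… → ⌈·⌉ = 3535
j=11: r + 10k = 3916.206142… → ⌈·⌉ = 3917
j=12: r + 11k = 4297.491857… → ⌈·⌉ = 4298
j=13: r + 12k = 4678.777571… → ⌈·⌉ = 4679
j=14: r + 13k = 5060.063285… → ⌈·⌉ = 5061

104, 485, 866, 1248, 1629, 2010, 2392, 2773, 3154, 3535, 3917, 4298, 4679, 5061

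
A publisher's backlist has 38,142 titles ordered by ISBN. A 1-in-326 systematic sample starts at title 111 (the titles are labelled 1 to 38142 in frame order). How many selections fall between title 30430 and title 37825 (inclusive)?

k = 326
First selection ≥ 30430: 111 + ⌈(30430−111)/326⌉·326 = 111 + 94×326 = 30755
Last selection ≤ 37825: 111 + ⌊(37825−111)/326⌋·326 = 111 + 115×326 = 37601
Count = 115 − 94 + 1 = 22

22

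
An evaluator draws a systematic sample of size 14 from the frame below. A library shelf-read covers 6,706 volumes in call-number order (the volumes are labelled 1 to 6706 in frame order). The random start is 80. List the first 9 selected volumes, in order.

k = N/n = 6706/14 = 479
volume 1: 80
volume 2: 80 + 479 = 559
volume 3: 559 + 479 = 1038
volume 4: 1038 + 479 = 1517
volume 5: 1517 + 479 = 1996
volume 6: 1996 + 479 = 2475
volume 7: 2475 + 479 = 2954
volume 8: 2954 + 479 = 3433
volume 9: 3433 + 479 = 3912

80, 559, 1038, 1517, 1996, 2475, 2954, 3433, 3912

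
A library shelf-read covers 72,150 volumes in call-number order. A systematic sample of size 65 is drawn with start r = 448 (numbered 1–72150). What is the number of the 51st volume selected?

55948

k = 72150/65 = 1110
51st selection = r + (51−1)·k = 448 + 50×1110 = 448 + 55500 = 55948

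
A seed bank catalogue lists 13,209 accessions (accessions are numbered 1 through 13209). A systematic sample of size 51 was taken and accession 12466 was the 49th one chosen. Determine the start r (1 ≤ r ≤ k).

k = 13209/51 = 259
r = 12466 − (49−1)×259 = 12466 − 12432 = 34

34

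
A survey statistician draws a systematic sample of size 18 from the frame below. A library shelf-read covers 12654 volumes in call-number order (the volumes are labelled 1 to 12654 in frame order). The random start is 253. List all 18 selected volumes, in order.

k = N/n = 12654/18 = 703
volume 1: 253
volume 2: 253 + 703 = 956
volume 3: 956 + 703 = 1659
volume 4: 1659 + 703 = 2362
volume 5: 2362 + 703 = 3065
volume 6: 3065 + 703 = 3768
volume 7: 3768 + 703 = 4471
volume 8: 4471 + 703 = 5174
volume 9: 5174 + 703 = 5877
volume 10: 5877 + 703 = 6580
volume 11: 6580 + 703 = 7283
volume 12: 7283 + 703 = 7986
volume 13: 7986 + 703 = 8689
volume 14: 8689 + 703 = 9392
volume 15: 9392 + 703 = 10095
volume 16: 10095 + 703 = 10798
volume 17: 10798 + 703 = 11501
volume 18: 11501 + 703 = 12204

253, 956, 1659, 2362, 3065, 3768, 4471, 5174, 5877, 6580, 7283, 7986, 8689, 9392, 10095, 10798, 11501, 12204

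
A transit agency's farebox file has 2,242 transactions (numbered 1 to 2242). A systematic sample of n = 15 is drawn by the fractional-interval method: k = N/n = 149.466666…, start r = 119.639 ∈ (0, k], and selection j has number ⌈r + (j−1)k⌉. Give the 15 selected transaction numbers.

120, 270, 419, 569, 718, 867, 1017, 1166, 1316, 1465, 1615, 1764, 1914, 2063, 2213

j=1: r + 0k = 119.639 → ⌈·⌉ = 120
j=2: r + 1k = 269.105666… → ⌈·⌉ = 270
j=3: r + 2k = 418.572333… → ⌈·⌉ = 419
j=4: r + 3k = 568.039 → ⌈·⌉ = 569
j=5: r + 4k = 717.505666… → ⌈·⌉ = 718
j=6: r + 5k = 866.972333… → ⌈·⌉ = 867
j=7: r + 6k = 1016.439 → ⌈·⌉ = 1017
j=8: r + 7k = 1165.905666… → ⌈·⌉ = 1166
j=9: r + 8k = 1315.372333… → ⌈·⌉ = 1316
j=10: r + 9k = 1464.839 → ⌈·⌉ = 1465
j=11: r + 10k = 1614.305666… → ⌈·⌉ = 1615
j=12: r + 11k = 1763.772333… → ⌈·⌉ = 1764
j=13: r + 12k = 1913.239 → ⌈·⌉ = 1914
j=14: r + 13k = 2062.705666… → ⌈·⌉ = 2063
j=15: r + 14k = 2212.172333… → ⌈·⌉ = 2213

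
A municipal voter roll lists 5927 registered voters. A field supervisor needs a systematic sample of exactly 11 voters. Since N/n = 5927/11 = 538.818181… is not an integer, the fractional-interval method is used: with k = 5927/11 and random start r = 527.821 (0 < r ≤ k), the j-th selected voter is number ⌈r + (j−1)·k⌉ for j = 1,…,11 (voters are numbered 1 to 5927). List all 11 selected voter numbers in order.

528, 1067, 1606, 2145, 2684, 3222, 3761, 4300, 4839, 5378, 5917

j=1: r + 0k = 527.821 → ⌈·⌉ = 528
j=2: r + 1k = 1066.639181… → ⌈·⌉ = 1067
j=3: r + 2k = 1605.457363… → ⌈·⌉ = 1606
j=4: r + 3k = 2144.275545… → ⌈·⌉ = 2145
j=5: r + 4k = 2683.093727… → ⌈·⌉ = 2684
j=6: r + 5k = 3221.911909… → ⌈·⌉ = 3222
j=7: r + 6k = 3760.730090… → ⌈·⌉ = 3761
j=8: r + 7k = 4299.548272… → ⌈·⌉ = 4300
j=9: r + 8k = 4838.366454… → ⌈·⌉ = 4839
j=10: r + 9k = 5377.184636… → ⌈·⌉ = 5378
j=11: r + 10k = 5916.002818… → ⌈·⌉ = 5917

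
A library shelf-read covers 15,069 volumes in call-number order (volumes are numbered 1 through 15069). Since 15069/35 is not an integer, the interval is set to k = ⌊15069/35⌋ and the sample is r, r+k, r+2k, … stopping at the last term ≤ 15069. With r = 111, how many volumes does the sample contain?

k = ⌊15069/35⌋ = 430
Achieved size = ⌊(15069 − 111)/430⌋ + 1 = ⌊14958/430⌋ + 1 = 34 + 1 = 35
(last selection: 111 + 34×430 = 14731 ≤ 15069; next would be 15161 > 15069)

35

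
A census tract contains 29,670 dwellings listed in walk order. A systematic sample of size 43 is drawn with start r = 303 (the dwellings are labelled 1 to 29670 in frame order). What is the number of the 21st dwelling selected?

k = 29670/43 = 690
21st selection = r + (21−1)·k = 303 + 20×690 = 303 + 13800 = 14103

14103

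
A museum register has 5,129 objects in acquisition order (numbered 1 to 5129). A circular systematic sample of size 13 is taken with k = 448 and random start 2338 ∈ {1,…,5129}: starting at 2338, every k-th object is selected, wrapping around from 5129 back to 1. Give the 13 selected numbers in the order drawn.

2338, 2786, 3234, 3682, 4130, 4578, 5026, 345, 793, 1241, 1689, 2137, 2585

Selection 1: 2338
Selection 2: 2338 + 448 = 2786
Selection 3: 2786 + 448 = 3234
Selection 4: 3234 + 448 = 3682
Selection 5: 3682 + 448 = 4130
Selection 6: 4130 + 448 = 4578
Selection 7: 4578 + 448 = 5026
Selection 8: 5026 + 448 = 5474 → 5474 − 5129 = 345
Selection 9: 345 + 448 = 793
Selection 10: 793 + 448 = 1241
Selection 11: 1241 + 448 = 1689
Selection 12: 1689 + 448 = 2137
Selection 13: 2137 + 448 = 2585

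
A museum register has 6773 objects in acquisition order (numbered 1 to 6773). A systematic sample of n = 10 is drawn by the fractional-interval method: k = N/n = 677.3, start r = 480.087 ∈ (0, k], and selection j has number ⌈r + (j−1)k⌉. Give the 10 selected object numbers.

j=1: r + 0k = 480.087 → ⌈·⌉ = 481
j=2: r + 1k = 1157.387 → ⌈·⌉ = 1158
j=3: r + 2k = 1834.687 → ⌈·⌉ = 1835
j=4: r + 3k = 2511.987 → ⌈·⌉ = 2512
j=5: r + 4k = 3189.287 → ⌈·⌉ = 3190
j=6: r + 5k = 3866.587 → ⌈·⌉ = 3867
j=7: r + 6k = 4543.887 → ⌈·⌉ = 4544
j=8: r + 7k = 5221.187 → ⌈·⌉ = 5222
j=9: r + 8k = 5898.487 → ⌈·⌉ = 5899
j=10: r + 9k = 6575.787 → ⌈·⌉ = 6576

481, 1158, 1835, 2512, 3190, 3867, 4544, 5222, 5899, 6576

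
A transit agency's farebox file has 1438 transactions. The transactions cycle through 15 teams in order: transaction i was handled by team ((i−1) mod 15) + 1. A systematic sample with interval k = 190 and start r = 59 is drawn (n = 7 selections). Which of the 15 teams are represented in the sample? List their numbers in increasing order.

4, 9, 14

Consecutive selections differ by k = 190, so their team numbers differ by 190 mod 15 = 10.
gcd(190, 15) = 5, so the sample visits 15/5 = 3 distinct residues mod 15.
Start 59 is team 14; the teams hit are 4, 9, 14.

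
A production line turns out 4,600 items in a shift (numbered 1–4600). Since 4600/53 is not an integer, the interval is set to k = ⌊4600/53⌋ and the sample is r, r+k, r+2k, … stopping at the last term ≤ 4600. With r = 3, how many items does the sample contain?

k = ⌊4600/53⌋ = 86
Achieved size = ⌊(4600 − 3)/86⌋ + 1 = ⌊4597/86⌋ + 1 = 53 + 1 = 54
(last selection: 3 + 53×86 = 4561 ≤ 4600; next would be 4647 > 4600)

54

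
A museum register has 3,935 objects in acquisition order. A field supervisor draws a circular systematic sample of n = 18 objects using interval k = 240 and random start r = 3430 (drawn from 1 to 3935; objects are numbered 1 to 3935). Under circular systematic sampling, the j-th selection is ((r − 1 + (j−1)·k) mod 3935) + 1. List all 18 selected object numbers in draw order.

3430, 3670, 3910, 215, 455, 695, 935, 1175, 1415, 1655, 1895, 2135, 2375, 2615, 2855, 3095, 3335, 3575

Selection 1: 3430
Selection 2: 3430 + 240 = 3670
Selection 3: 3670 + 240 = 3910
Selection 4: 3910 + 240 = 4150 → 4150 − 3935 = 215
Selection 5: 215 + 240 = 455
Selection 6: 455 + 240 = 695
Selection 7: 695 + 240 = 935
Selection 8: 935 + 240 = 1175
Selection 9: 1175 + 240 = 1415
Selection 10: 1415 + 240 = 1655
Selection 11: 1655 + 240 = 1895
Selection 12: 1895 + 240 = 2135
Selection 13: 2135 + 240 = 2375
Selection 14: 2375 + 240 = 2615
Selection 15: 2615 + 240 = 2855
Selection 16: 2855 + 240 = 3095
Selection 17: 3095 + 240 = 3335
Selection 18: 3335 + 240 = 3575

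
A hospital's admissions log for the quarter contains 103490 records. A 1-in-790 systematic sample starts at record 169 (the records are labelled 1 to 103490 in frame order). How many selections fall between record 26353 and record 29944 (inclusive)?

k = 790
First selection ≥ 26353: 169 + ⌈(26353−169)/790⌉·790 = 169 + 34×790 = 27029
Last selection ≤ 29944: 169 + ⌊(29944−169)/790⌋·790 = 169 + 37×790 = 29399
Count = 37 − 34 + 1 = 4

4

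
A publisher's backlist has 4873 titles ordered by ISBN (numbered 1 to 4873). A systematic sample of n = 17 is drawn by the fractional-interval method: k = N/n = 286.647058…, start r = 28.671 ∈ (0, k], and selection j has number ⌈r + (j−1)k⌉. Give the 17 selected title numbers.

j=1: r + 0k = 28.671 → ⌈·⌉ = 29
j=2: r + 1k = 315.318058… → ⌈·⌉ = 316
j=3: r + 2k = 601.965117… → ⌈·⌉ = 602
j=4: r + 3k = 888.612176… → ⌈·⌉ = 889
j=5: r + 4k = 1175.259235… → ⌈·⌉ = 1176
j=6: r + 5k = 1461.906294… → ⌈·⌉ = 1462
j=7: r + 6k = 1748.553352… → ⌈·⌉ = 1749
j=8: r + 7k = 2035.200411… → ⌈·⌉ = 2036
j=9: r + 8k = 2321.847470… → ⌈·⌉ = 2322
j=10: r + 9k = 2608.494529… → ⌈·⌉ = 2609
j=11: r + 10k = 2895.141588… → ⌈·⌉ = 2896
j=12: r + 11k = 3181.788647… → ⌈·⌉ = 3182
j=13: r + 12k = 3468.435705… → ⌈·⌉ = 3469
j=14: r + 13k = 3755.082764… → ⌈·⌉ = 3756
j=15: r + 14k = 4041.729823… → ⌈·⌉ = 4042
j=16: r + 15k = 4328.376882… → ⌈·⌉ = 4329
j=17: r + 16k = 4615.023941… → ⌈·⌉ = 4616

29, 316, 602, 889, 1176, 1462, 1749, 2036, 2322, 2609, 2896, 3182, 3469, 3756, 4042, 4329, 4616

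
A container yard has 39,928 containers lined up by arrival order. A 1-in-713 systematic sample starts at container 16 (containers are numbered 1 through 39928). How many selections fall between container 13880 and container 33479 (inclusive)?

27

k = 713
First selection ≥ 13880: 16 + ⌈(13880−16)/713⌉·713 = 16 + 20×713 = 14276
Last selection ≤ 33479: 16 + ⌊(33479−16)/713⌋·713 = 16 + 46×713 = 32814
Count = 46 − 20 + 1 = 27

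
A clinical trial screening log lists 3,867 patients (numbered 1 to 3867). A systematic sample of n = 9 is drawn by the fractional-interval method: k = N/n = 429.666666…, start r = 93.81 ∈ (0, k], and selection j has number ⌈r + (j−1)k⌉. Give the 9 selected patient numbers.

j=1: r + 0k = 93.81 → ⌈·⌉ = 94
j=2: r + 1k = 523.476666… → ⌈·⌉ = 524
j=3: r + 2k = 953.143333… → ⌈·⌉ = 954
j=4: r + 3k = 1382.81 → ⌈·⌉ = 1383
j=5: r + 4k = 1812.476666… → ⌈·⌉ = 1813
j=6: r + 5k = 2242.143333… → ⌈·⌉ = 2243
j=7: r + 6k = 2671.81 → ⌈·⌉ = 2672
j=8: r + 7k = 3101.476666… → ⌈·⌉ = 3102
j=9: r + 8k = 3531.143333… → ⌈·⌉ = 3532

94, 524, 954, 1383, 1813, 2243, 2672, 3102, 3532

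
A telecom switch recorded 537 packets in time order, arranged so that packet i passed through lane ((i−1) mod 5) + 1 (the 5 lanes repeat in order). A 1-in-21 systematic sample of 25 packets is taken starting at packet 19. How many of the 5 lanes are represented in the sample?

Consecutive selections differ by k = 21, so their lane numbers differ by 21 mod 5 = 1.
gcd(21, 5) = 1, so the sample visits 5/1 = 5 distinct residues mod 5.
Start 19 is lane 4; the lanes hit are 1, 2, 3, 4, 5.

5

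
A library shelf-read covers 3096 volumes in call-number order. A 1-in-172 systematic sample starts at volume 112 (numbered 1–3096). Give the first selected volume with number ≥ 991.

1144

k = 172
Steps past start: ⌈(991 − 112)/172⌉ = ⌈879/172⌉ = 6
Selected volume: 112 + 6×172 = 1144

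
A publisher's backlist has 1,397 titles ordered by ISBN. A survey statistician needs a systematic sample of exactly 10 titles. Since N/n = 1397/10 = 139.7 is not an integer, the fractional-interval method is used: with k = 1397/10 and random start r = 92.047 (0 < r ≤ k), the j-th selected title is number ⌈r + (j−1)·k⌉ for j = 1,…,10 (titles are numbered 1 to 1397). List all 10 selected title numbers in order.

93, 232, 372, 512, 651, 791, 931, 1070, 1210, 1350

j=1: r + 0k = 92.047 → ⌈·⌉ = 93
j=2: r + 1k = 231.747 → ⌈·⌉ = 232
j=3: r + 2k = 371.447 → ⌈·⌉ = 372
j=4: r + 3k = 511.147 → ⌈·⌉ = 512
j=5: r + 4k = 650.847 → ⌈·⌉ = 651
j=6: r + 5k = 790.547 → ⌈·⌉ = 791
j=7: r + 6k = 930.247 → ⌈·⌉ = 931
j=8: r + 7k = 1069.947 → ⌈·⌉ = 1070
j=9: r + 8k = 1209.647 → ⌈·⌉ = 1210
j=10: r + 9k = 1349.347 → ⌈·⌉ = 1350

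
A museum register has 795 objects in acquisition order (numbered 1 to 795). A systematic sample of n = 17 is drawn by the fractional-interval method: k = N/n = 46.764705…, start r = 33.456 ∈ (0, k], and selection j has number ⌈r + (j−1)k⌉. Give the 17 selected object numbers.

34, 81, 127, 174, 221, 268, 315, 361, 408, 455, 502, 548, 595, 642, 689, 735, 782

j=1: r + 0k = 33.456 → ⌈·⌉ = 34
j=2: r + 1k = 80.220705… → ⌈·⌉ = 81
j=3: r + 2k = 126.985411… → ⌈·⌉ = 127
j=4: r + 3k = 173.750117… → ⌈·⌉ = 174
j=5: r + 4k = 220.514823… → ⌈·⌉ = 221
j=6: r + 5k = 267.279529… → ⌈·⌉ = 268
j=7: r + 6k = 314.044235… → ⌈·⌉ = 315
j=8: r + 7k = 360.808941… → ⌈·⌉ = 361
j=9: r + 8k = 407.573647… → ⌈·⌉ = 408
j=10: r + 9k = 454.338352… → ⌈·⌉ = 455
j=11: r + 10k = 501.103058… → ⌈·⌉ = 502
j=12: r + 11k = 547.867764… → ⌈·⌉ = 548
j=13: r + 12k = 594.632470… → ⌈·⌉ = 595
j=14: r + 13k = 641.397176… → ⌈·⌉ = 642
j=15: r + 14k = 688.161882… → ⌈·⌉ = 689
j=16: r + 15k = 734.926588… → ⌈·⌉ = 735
j=17: r + 16k = 781.691294… → ⌈·⌉ = 782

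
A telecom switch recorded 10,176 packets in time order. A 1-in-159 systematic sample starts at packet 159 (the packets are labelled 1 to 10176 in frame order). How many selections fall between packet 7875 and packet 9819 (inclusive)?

k = 159
First selection ≥ 7875: 159 + ⌈(7875−159)/159⌉·159 = 159 + 49×159 = 7950
Last selection ≤ 9819: 159 + ⌊(9819−159)/159⌋·159 = 159 + 60×159 = 9699
Count = 60 − 49 + 1 = 12

12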